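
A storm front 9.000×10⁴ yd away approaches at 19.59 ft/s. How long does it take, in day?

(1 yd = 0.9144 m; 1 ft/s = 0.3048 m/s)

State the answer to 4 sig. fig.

0.1595 day

9.000×10⁴ yd × 0.9144 → 82296 m
19.59 ft/s × 0.3048 → 5.97103 m/s
t = d / v = 82296 m / 5.97103 m/s = 13782.5 s
13782.5 s ÷ (86400 s/day) = 0.15952 day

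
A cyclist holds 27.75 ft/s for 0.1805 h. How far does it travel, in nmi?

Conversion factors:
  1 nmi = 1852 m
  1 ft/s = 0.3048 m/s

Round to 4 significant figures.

2.968 nmi

27.75 ft/s × 0.3048 = 8.4582 m/s
0.1805 h × 3600 = 649.8 s
d = v × t = 8.4582 m/s × 649.8 s = 5496.14 m
5496.14 m ÷ (1852 m/nmi) = 2.96768 nmi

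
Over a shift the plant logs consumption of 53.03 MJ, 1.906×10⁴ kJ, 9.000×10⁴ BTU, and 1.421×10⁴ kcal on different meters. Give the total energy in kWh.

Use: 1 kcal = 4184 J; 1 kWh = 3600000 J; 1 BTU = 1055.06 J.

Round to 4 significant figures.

62.92 kWh

53.03 MJ × 1000000 = 5.303×10⁷ J
1.906×10⁴ kJ × 1000 = 1.906×10⁷ J
9.000×10⁴ BTU × 1055.06 = 9.49554×10⁷ J
1.421×10⁴ kcal × 4184 = 5.94546×10⁷ J
Total: 5.303×10⁷ + 1.906×10⁷ + 9.49554×10⁷ + 5.94546×10⁷ = 2.265×10⁸ J
In kWh: 2.265×10⁸ / 3600000 = 62.9167 kWh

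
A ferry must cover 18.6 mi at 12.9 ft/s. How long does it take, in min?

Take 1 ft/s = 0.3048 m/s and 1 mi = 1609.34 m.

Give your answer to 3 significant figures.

127 min

18.6 mi × 1609.34 = 29933.7 m
12.9 ft/s × 0.3048 = 3.93192 m/s
t = d / v = 29933.7 m / 3.93192 m/s = 7613 s
7613 s ÷ (60 s/min) = 126.883 min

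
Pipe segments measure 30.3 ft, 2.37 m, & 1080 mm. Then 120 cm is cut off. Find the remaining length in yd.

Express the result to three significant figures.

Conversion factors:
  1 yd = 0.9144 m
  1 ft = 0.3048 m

12.6 yd

30.3 ft × 0.3048 = 9.23544 m
2.37 m (already m)
1080 mm × 0.001 = 1.08 m
120 cm × 0.01 = 1.2 m
Sum: 9.23544 + 2.37 + 1.08 − 1.2 = 11.4854 m
In yd: 11.4854 / 0.9144 = 12.5606 yd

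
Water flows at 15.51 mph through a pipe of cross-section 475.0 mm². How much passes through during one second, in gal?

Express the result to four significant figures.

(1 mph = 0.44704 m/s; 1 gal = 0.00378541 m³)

15.51 mph × 0.44704 = 6.93359 m/s
475.0 mm² × 10⁻⁶ = 4.75×10⁻⁴ m²
V = v × A × t = 6.93359 m/s × 4.75×10⁻⁴ m² × 1 s = 0.00329346 m³
0.00329346 m³ ÷ (0.00378541 m³/gal) = 0.87004 gal

0.8700 gal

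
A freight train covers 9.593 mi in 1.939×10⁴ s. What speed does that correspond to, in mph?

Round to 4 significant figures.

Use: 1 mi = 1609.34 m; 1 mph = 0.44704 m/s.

1.781 mph

9.593 mi × 1609.34 = 15438.4 m
v = d / t = 15438.4 m / 19390 s = 0.796204 m/s
0.796204 m/s ÷ (0.44704 m/s/mph) = 1.78106 mph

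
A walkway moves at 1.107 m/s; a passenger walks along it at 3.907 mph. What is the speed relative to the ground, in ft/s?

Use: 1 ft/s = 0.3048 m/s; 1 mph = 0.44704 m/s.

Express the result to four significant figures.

9.362 ft/s

1.107 m/s (already m/s)
3.907 mph × 0.44704 = 1.74659 m/s
Total: 1.107 + 1.74659 = 2.85359 m/s
In ft/s: 2.85359 / 0.3048 = 9.36217 ft/s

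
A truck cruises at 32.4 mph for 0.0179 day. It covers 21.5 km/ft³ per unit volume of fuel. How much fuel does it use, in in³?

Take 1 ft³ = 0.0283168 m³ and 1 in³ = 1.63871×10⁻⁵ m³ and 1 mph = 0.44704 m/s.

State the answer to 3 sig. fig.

1800 in³

32.4 mph → 14.4841 m/s
0.0179 day → 1546.56 s
d = v × t = 14.4841 × 1546.56 = 22400.5 m
21.5 km/ft³ → 759267 m/m³
V = d / (distance per unit fuel) = 22400.5 / 759267 = 0.0295028 m³
In in³: 0.0295028 / 1.63871×10⁻⁵ = 1800.37 in³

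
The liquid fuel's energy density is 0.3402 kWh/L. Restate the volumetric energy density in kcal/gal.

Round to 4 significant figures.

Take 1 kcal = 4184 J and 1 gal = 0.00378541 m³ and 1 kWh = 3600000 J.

0.3402 kWh/L × 3600000 J/kWh ÷ 0.001 m³/L = 1.22472×10⁹ J/m³
1.22472×10⁹ J/m³ ÷ 4184 J/kcal × 0.00378541 m³/gal = 1108.05 kcal/gal

1108 kcal/gal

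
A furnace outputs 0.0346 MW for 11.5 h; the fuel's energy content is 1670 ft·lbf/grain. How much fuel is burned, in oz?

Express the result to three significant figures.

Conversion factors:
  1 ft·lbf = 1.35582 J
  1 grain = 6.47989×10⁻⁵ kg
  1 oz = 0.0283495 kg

0.0346 MW → 34600 W
11.5 h → 41400 s
E = P × t = 34600 × 41400 = 1.43244×10⁹ J
1670 ft·lbf/grain → 3.49423×10⁷ J/kg
m = E / e_s = 1.43244×10⁹ / 3.49423×10⁷ = 40.9944 kg
In oz: 40.9944 / 0.0283495 = 1446.04 oz

1450 oz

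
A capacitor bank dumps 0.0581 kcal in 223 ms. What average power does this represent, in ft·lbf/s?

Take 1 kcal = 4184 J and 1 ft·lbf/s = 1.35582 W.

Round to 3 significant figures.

804 ft·lbf/s

0.0581 kcal × 4184 → 243.09 J
223 ms × 0.001 → 0.223 s
P = E / t = 243.09 J / 0.223 s = 1090.09 W
1090.09 W ÷ (1.35582 W/ft·lbf/s) = 804.008 ft·lbf/s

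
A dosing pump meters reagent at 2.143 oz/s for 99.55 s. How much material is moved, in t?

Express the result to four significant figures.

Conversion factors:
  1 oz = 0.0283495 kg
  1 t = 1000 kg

2.143 oz/s → 0.060753 kg/s
m = ṁ × t = 0.060753 × 99.55 = 6.04796 kg
In t: 6.04796 / 1000 = 0.00604796 t

0.006048 t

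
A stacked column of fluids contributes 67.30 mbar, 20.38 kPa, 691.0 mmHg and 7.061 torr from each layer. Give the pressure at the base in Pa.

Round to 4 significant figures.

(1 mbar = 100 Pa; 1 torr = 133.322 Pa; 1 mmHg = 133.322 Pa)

67.30 mbar × 100 = 6730 Pa
20.38 kPa × 1000 = 20380 Pa
691.0 mmHg × 133.322 = 92125.5 Pa
7.061 torr × 133.322 = 941.387 Pa
Sum: 6730 + 20380 + 92125.5 + 941.387 = 120177 Pa

1.202×10⁵ Pa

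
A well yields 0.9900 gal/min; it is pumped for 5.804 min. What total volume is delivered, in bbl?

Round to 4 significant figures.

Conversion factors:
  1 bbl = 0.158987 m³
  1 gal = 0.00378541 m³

0.1368 bbl

0.9900 gal/min → 6.24593×10⁻⁵ m³/s
5.804 min → 348.24 s
V = Q × t = 6.24593×10⁻⁵ × 348.24 = 0.0217508 m³
In bbl: 0.0217508 / 0.158987 = 0.136809 bbl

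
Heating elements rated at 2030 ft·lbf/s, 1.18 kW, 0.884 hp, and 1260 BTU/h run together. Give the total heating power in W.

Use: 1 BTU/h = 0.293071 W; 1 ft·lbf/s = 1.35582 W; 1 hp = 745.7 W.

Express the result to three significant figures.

2030 ft·lbf/s × 1.35582 = 2752.31 W
1.18 kW × 1000 = 1180 W
0.884 hp × 745.7 = 659.199 W
1260 BTU/h × 0.293071 = 369.269 W
Total: 2752.31 + 1180 + 659.199 + 369.269 = 4960.78 W

4960 W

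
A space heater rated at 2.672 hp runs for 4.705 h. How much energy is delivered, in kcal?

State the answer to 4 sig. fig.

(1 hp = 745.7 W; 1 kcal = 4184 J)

2.672 hp × 745.7 = 1992.51 W
4.705 h × 3600 = 16938 s
E = P × t = 1992.51 W × 16938 s = 3.37491×10⁷ J
3.37491×10⁷ J ÷ (4184 J/kcal) = 8066.23 kcal

8066 kcal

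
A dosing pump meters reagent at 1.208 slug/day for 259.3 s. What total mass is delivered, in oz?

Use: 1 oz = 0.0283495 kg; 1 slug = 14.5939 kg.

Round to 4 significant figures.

1.866 oz

1.208 slug/day → 2.04044×10⁻⁴ kg/s
m = ṁ × t = 2.04044×10⁻⁴ × 259.3 = 0.0529086 kg
In oz: 0.0529086 / 0.0283495 = 1.8663 oz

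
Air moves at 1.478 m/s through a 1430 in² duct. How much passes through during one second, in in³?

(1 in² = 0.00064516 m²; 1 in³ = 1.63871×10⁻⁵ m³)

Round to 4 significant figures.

8.321×10⁴ in³

1430 in² × 0.00064516 = 0.922579 m²
V = v × A × t = 1.478 m/s × 0.922579 m² × 1 s = 1.36357 m³
1.36357 m³ ÷ (1.63871×10⁻⁵ m³/in³) = 83210 in³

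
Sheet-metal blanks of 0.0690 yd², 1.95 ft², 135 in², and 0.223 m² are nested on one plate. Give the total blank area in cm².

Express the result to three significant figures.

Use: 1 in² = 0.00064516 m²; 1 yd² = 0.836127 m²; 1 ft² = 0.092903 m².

5490 cm²

0.0690 yd² × 0.836127 = 0.0576928 m²
1.95 ft² × 0.092903 = 0.181161 m²
135 in² × 0.00064516 = 0.0870966 m²
0.223 m² (already m²)
Total: 0.0576928 + 0.181161 + 0.0870966 + 0.223 = 0.54895 m²
In cm²: 0.54895 / 0.0001 = 5489.5 cm²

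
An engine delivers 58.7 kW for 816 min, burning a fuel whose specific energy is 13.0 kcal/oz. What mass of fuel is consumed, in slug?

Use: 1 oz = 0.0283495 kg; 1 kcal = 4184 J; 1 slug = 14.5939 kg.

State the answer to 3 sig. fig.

103 slug

58.7 kW → 58700 W
816 min → 48960 s
E = P × t = 58700 × 48960 = 2.87395×10⁹ J
13.0 kcal/oz → 1.91862×10⁶ J/kg
m = E / e_s = 2.87395×10⁹ / 1.91862×10⁶ = 1497.93 kg
In slug: 1497.93 / 14.5939 = 102.641 slug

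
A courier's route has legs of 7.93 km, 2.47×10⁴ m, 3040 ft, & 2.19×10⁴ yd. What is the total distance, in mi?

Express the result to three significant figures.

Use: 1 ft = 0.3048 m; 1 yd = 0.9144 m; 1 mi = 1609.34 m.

33.3 mi

7.93 km × 1000 → 7930 m
2.47×10⁴ m (already m)
3040 ft × 0.3048 → 926.592 m
2.19×10⁴ yd × 0.9144 → 20025.4 m
Sum: 7930 + 24700 + 926.592 + 20025.4 = 53582 m
In mi: 53582 / 1609.34 = 33.2944 mi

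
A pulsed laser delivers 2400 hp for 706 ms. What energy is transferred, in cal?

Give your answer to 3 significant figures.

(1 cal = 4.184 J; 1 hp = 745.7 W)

3.02×10⁵ cal

2400 hp × 745.7 → 1.78968×10⁶ W
706 ms × 0.001 → 0.706 s
E = P × t = 1.78968×10⁶ W × 0.706 s = 1.26351×10⁶ J
1.26351×10⁶ J ÷ (4.184 J/cal) = 301986 cal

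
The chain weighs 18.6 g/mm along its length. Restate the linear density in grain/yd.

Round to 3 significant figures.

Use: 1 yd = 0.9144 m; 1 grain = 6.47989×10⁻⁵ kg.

2.62×10⁵ grain/yd

18.6 g/mm × 0.001 kg/g ÷ 0.001 m/mm = 18.6 kg/m
18.6 kg/m ÷ 6.47989×10⁻⁵ kg/grain × 0.9144 m/yd = 262471 grain/yd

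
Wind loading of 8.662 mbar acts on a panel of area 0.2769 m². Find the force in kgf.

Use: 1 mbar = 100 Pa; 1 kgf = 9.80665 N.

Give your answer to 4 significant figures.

8.662 mbar × 100 = 866.2 Pa
F = P × A = 866.2 Pa × 0.2769 m² = 239.851 N
239.851 N ÷ (9.80665 N/kgf) = 24.458 kgf

24.46 kgf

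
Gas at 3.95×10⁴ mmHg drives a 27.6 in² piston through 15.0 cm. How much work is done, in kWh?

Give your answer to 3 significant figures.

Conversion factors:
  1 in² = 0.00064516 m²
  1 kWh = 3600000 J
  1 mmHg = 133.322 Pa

3.95×10⁴ mmHg → 5.26622×10⁶ Pa
27.6 in² → 0.0178064 m²
F = P × A = 5.26622×10⁶ × 0.0178064 = 93772.4 N
15.0 cm → 0.15 m
W = F × d = 93772.4 × 0.15 = 14065.9 J
In kWh: 14065.9 / 3600000 = 0.00390719 kWh

0.00391 kWh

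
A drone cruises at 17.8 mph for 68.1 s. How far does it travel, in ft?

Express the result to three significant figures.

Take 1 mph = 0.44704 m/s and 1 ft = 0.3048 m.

17.8 mph × 0.44704 = 7.95731 m/s
d = v × t = 7.95731 m/s × 68.1 s = 541.893 m
541.893 m ÷ (0.3048 m/ft) = 1777.86 ft

1780 ft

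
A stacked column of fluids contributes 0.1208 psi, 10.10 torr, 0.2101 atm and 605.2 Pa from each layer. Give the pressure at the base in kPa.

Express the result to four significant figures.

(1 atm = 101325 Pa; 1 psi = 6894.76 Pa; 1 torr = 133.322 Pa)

24.07 kPa

0.1208 psi × 6894.76 = 832.887 Pa
10.10 torr × 133.322 = 1346.55 Pa
0.2101 atm × 101325 = 21288.4 Pa
605.2 Pa (already Pa)
Total: 832.887 + 1346.55 + 21288.4 + 605.2 = 24073 Pa
In kPa: 24073 / 1000 = 24.073 kPa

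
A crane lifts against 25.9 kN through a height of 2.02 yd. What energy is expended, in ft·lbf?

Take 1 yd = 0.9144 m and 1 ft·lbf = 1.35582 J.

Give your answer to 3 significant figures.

3.53×10⁴ ft·lbf

25.9 kN × 1000 → 25900 N
2.02 yd × 0.9144 → 1.84709 m
W = F × d = 25900 N × 1.84709 m = 47839.6 J
47839.6 J ÷ (1.35582 J/ft·lbf) = 35284.6 ft·lbf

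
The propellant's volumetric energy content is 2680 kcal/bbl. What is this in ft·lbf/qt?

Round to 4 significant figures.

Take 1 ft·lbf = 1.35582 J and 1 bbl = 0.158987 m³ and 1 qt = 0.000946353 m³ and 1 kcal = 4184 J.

2680 kcal/bbl × 4184 J/kcal ÷ 0.158987 m³/bbl = 7.05285×10⁷ J/m³
7.05285×10⁷ J/m³ ÷ 1.35582 J/ft·lbf × 0.000946353 m³/qt = 49228.4 ft·lbf/qt

4.923×10⁴ ft·lbf/qt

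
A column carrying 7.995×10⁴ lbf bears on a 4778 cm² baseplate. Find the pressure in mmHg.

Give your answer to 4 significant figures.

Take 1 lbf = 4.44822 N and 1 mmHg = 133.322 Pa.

7.995×10⁴ lbf × 4.44822 → 355635 N
4778 cm² × 0.0001 → 0.4778 m²
P = F / A = 355635 N / 0.4778 m² = 744318 Pa
744318 Pa ÷ (133.322 Pa/mmHg) = 5582.86 mmHg

5583 mmHg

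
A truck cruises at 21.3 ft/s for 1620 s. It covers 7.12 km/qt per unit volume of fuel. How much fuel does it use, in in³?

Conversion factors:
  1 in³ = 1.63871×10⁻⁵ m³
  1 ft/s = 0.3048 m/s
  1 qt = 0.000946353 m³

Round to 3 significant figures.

21.3 ft/s → 6.49224 m/s
d = v × t = 6.49224 × 1620 = 10517.4 m
7.12 km/qt → 7.52362×10⁶ m/m³
V = d / (distance per unit fuel) = 10517.4 / 7.52362×10⁶ = 0.00139792 m³
In in³: 0.00139792 / 1.63871×10⁻⁵ = 85.3061 in³

85.3 in³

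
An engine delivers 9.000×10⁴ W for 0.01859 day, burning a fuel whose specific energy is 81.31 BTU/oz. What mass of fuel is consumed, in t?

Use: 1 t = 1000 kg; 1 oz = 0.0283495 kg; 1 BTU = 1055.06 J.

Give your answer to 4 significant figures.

0.01859 day → 1606.18 s
E = P × t = 90000 × 1606.18 = 1.44556×10⁸ J
81.31 BTU/oz → 3.02605×10⁶ J/kg
m = E / e_s = 1.44556×10⁸ / 3.02605×10⁶ = 47.7705 kg
In t: 47.7705 / 1000 = 0.0477705 t

0.04777 t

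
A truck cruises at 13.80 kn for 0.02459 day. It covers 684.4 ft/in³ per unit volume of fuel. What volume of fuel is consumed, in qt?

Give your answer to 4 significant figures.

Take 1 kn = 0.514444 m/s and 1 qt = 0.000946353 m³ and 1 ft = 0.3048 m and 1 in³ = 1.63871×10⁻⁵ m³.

13.80 kn → 7.09933 m/s
0.02459 day → 2124.58 s
d = v × t = 7.09933 × 2124.58 = 15083.1 m
684.4 ft/in³ → 1.27298×10⁷ m/m³
V = d / (distance per unit fuel) = 15083.1 / 1.27298×10⁷ = 0.00118487 m³
In qt: 0.00118487 / 0.000946353 = 1.25204 qt

1.252 qt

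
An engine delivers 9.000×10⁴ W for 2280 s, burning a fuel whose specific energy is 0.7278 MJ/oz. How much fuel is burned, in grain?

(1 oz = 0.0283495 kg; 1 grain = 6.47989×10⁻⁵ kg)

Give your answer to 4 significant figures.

E = P × t = 90000 × 2280 = 2.052×10⁸ J
0.7278 MJ/oz → 2.56724×10⁷ J/kg
m = E / e_s = 2.052×10⁸ / 2.56724×10⁷ = 7.99302 kg
In grain: 7.99302 / 6.47989×10⁻⁵ = 123351 grain

1.234×10⁵ grain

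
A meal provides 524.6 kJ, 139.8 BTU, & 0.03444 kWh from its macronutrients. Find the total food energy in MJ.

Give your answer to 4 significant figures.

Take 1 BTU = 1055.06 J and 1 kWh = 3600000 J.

524.6 kJ × 1000 = 524600 J
139.8 BTU × 1055.06 = 147497 J
0.03444 kWh × 3600000 = 123984 J
Combined: 524600 + 147497 + 123984 = 796081 J
In MJ: 796081 / 1000000 = 0.796081 MJ

0.7961 MJ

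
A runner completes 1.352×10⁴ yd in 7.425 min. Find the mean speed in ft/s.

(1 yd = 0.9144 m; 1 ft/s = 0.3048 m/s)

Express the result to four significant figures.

1.352×10⁴ yd × 0.9144 → 12362.7 m
7.425 min × 60 → 445.5 s
v = d / t = 12362.7 m / 445.5 s = 27.7502 m/s
27.7502 m/s ÷ (0.3048 m/s/ft/s) = 91.044 ft/s

91.04 ft/s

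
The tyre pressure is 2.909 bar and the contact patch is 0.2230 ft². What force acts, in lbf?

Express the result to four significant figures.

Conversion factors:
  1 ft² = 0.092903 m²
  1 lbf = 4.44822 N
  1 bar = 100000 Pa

1355 lbf

2.909 bar × 100000 = 290900 Pa
0.2230 ft² × 0.092903 = 0.0207174 m²
F = P × A = 290900 Pa × 0.0207174 m² = 6026.69 N
6026.69 N ÷ (4.44822 N/lbf) = 1354.85 lbf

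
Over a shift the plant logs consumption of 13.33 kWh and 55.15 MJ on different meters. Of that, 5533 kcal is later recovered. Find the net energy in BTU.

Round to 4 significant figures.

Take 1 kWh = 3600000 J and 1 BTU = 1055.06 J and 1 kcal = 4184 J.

7.581×10⁴ BTU

13.33 kWh × 3600000 = 4.7988×10⁷ J
55.15 MJ × 1000000 = 5.515×10⁷ J
5533 kcal × 4184 = 2.31501×10⁷ J
Net: 4.7988×10⁷ + 5.515×10⁷ − 2.31501×10⁷ = 7.99879×10⁷ J
In BTU: 7.99879×10⁷ / 1055.06 = 75813.6 BTU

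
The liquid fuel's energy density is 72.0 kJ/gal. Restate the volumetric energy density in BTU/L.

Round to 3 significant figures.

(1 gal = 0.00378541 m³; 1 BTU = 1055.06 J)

72.0 kJ/gal × 1000 J/kJ ÷ 0.00378541 m³/gal = 1.90204×10⁷ J/m³
1.90204×10⁷ J/m³ ÷ 1055.06 J/BTU × 0.001 m³/L = 18.0278 BTU/L

18.0 BTU/L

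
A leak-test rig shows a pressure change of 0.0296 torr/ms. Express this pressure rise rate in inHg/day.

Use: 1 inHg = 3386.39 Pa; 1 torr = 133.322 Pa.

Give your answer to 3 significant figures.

1.01×10⁵ inHg/day

0.0296 torr/ms × 133.322 Pa/torr ÷ 0.001 s/ms = 3946.33 Pa/s
3946.33 Pa/s ÷ 3386.39 Pa/inHg × 86400 s/day = 100686 inHg/day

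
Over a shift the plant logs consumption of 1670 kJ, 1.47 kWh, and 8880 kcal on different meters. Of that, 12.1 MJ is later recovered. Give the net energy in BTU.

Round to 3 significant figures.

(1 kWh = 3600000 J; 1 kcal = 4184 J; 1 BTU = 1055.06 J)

1670 kJ × 1000 = 1.67×10⁶ J
1.47 kWh × 3600000 = 5.292×10⁶ J
8880 kcal × 4184 = 3.71539×10⁷ J
12.1 MJ × 1000000 = 1.21×10⁷ J
Result: 1.67×10⁶ + 5.292×10⁶ + 3.71539×10⁷ − 1.21×10⁷ = 3.20159×10⁷ J
In BTU: 3.20159×10⁷ / 1055.06 = 30345.1 BTU

3.03×10⁴ BTU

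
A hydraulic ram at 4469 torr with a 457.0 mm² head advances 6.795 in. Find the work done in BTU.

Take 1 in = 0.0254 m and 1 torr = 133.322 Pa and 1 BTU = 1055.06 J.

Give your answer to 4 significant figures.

0.04454 BTU

4469 torr → 595816 Pa
457.0 mm² → 4.57×10⁻⁴ m²
F = P × A = 595816 × 4.57×10⁻⁴ = 272.288 N
6.795 in → 0.172593 m
W = F × d = 272.288 × 0.172593 = 46.995 J
In BTU: 46.995 / 1055.06 = 0.0445425 BTU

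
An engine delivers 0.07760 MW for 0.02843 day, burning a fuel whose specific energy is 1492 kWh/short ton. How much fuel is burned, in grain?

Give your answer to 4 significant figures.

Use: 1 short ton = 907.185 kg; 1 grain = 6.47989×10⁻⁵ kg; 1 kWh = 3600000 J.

0.07760 MW → 77600 W
0.02843 day → 2456.35 s
E = P × t = 77600 × 2456.35 = 1.90613×10⁸ J
1492 kWh/short ton → 5.92073×10⁶ J/kg
m = E / e_s = 1.90613×10⁸ / 5.92073×10⁶ = 32.1942 kg
In grain: 32.1942 / 6.47989×10⁻⁵ = 496833 grain

4.968×10⁵ grain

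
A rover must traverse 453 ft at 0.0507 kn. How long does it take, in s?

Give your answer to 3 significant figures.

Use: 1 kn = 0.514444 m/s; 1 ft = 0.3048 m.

453 ft × 0.3048 → 138.074 m
0.0507 kn × 0.514444 → 0.0260823 m/s
t = d / v = 138.074 m / 0.0260823 m/s = 5293.78 s

5290 s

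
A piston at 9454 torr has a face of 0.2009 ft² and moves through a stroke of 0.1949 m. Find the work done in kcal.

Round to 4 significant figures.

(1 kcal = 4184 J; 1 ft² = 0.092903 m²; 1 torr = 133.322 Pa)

1.096 kcal

9454 torr → 1.26043×10⁶ Pa
0.2009 ft² → 0.0186642 m²
F = P × A = 1.26043×10⁶ × 0.0186642 = 23524.9 N
W = F × d = 23524.9 × 0.1949 = 4585 J
In kcal: 4585 / 4184 = 1.09584 kcal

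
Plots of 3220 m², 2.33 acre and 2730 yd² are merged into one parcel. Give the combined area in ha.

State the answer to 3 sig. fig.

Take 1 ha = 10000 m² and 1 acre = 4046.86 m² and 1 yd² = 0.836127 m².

1.49 ha

3220 m² (already m²)
2.33 acre × 4046.86 = 9429.18 m²
2730 yd² × 0.836127 = 2282.63 m²
Combined: 3220 + 9429.18 + 2282.63 = 14931.8 m²
In ha: 14931.8 / 10000 = 1.49318 ha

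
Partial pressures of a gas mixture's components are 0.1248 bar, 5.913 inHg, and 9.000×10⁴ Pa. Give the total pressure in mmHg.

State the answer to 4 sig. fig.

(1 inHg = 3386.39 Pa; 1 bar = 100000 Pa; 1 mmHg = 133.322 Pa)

918.9 mmHg

0.1248 bar × 100000 → 12480 Pa
5.913 inHg × 3386.39 → 20023.7 Pa
9.000×10⁴ Pa (already Pa)
Sum: 12480 + 20023.7 + 90000 = 122504 Pa
In mmHg: 122504 / 133.322 = 918.858 mmHg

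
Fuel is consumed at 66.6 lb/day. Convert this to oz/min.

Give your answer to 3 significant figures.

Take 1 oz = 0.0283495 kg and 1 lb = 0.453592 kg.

66.6 lb/day × 0.453592 kg/lb ÷ 86400 s/day = 3.49644×10⁻⁴ kg/s
3.49644×10⁻⁴ kg/s ÷ 0.0283495 kg/oz × 60 s/min = 0.74 oz/min

0.740 oz/min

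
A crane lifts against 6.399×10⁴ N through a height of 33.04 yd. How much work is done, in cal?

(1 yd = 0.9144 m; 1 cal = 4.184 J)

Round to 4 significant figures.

33.04 yd × 0.9144 = 30.2118 m
W = F × d = 63990 N × 30.2118 m = 1.93325×10⁶ J
1.93325×10⁶ J ÷ (4.184 J/cal) = 462058 cal

4.621×10⁵ cal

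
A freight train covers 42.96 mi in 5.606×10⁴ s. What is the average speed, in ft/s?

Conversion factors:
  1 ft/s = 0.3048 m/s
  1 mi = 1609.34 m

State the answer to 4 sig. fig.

4.046 ft/s

42.96 mi × 1609.34 → 69137.2 m
v = d / t = 69137.2 m / 56060 s = 1.23327 m/s
1.23327 m/s ÷ (0.3048 m/s/ft/s) = 4.04616 ft/s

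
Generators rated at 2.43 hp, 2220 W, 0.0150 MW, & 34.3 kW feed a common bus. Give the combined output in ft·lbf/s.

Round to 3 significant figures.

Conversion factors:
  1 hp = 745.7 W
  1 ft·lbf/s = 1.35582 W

3.93×10⁴ ft·lbf/s

2.43 hp × 745.7 = 1812.05 W
2220 W (already W)
0.0150 MW × 1000000 = 15000 W
34.3 kW × 1000 = 34300 W
Combined: 1812.05 + 2220 + 15000 + 34300 = 53332 W
In ft·lbf/s: 53332 / 1.35582 = 39335.6 ft·lbf/s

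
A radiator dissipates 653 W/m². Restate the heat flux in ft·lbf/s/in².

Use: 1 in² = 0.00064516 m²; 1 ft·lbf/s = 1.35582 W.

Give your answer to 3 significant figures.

0.311 ft·lbf/s/in²

653 W/m² is already 653 W/m²
653 W/m² ÷ 1.35582 W/ft·lbf/s × 0.00064516 m²/in² = 0.310727 ft·lbf/s/in²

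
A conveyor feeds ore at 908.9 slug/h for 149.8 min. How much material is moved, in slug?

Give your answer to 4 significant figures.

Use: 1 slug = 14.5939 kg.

908.9 slug/h → 3.68455 kg/s
149.8 min → 8988 s
m = ṁ × t = 3.68455 × 8988 = 33116.7 kg
In slug: 33116.7 / 14.5939 = 2269.22 slug

2269 slug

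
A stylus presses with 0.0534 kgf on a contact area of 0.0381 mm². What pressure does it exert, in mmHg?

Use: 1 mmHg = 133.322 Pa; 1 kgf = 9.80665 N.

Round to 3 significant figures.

0.0534 kgf × 9.80665 → 0.523675 N
0.0381 mm² × 10⁻⁶ → 3.81×10⁻⁸ m²
P = F / A = 0.523675 N / 3.81×10⁻⁸ m² = 1.37448×10⁷ Pa
1.37448×10⁷ Pa ÷ (133.322 Pa/mmHg) = 103095 mmHg

1.03×10⁵ mmHg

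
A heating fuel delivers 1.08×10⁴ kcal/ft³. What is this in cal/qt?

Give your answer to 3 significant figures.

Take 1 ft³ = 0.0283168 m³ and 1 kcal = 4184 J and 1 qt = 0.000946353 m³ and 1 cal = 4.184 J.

3.61×10⁵ cal/qt

1.08×10⁴ kcal/ft³ × 4184 J/kcal ÷ 0.0283168 m³/ft³ = 1.59577×10⁹ J/m³
1.59577×10⁹ J/m³ ÷ 4.184 J/cal × 0.000946353 m³/qt = 360937 cal/qt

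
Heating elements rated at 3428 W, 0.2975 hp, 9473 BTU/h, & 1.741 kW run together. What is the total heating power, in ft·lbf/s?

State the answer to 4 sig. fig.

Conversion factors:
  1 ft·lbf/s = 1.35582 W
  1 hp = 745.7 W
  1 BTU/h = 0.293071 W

3428 W (already W)
0.2975 hp × 745.7 → 221.846 W
9473 BTU/h × 0.293071 → 2776.26 W
1.741 kW × 1000 → 1741 W
Combined: 3428 + 221.846 + 2776.26 + 1741 = 8167.11 W
In ft·lbf/s: 8167.11 / 1.35582 = 6023.74 ft·lbf/s

6024 ft·lbf/s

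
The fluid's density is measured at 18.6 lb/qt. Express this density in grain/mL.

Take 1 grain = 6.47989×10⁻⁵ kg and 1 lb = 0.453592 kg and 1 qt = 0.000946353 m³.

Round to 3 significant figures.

18.6 lb/qt × 0.453592 kg/lb ÷ 0.000946353 m³/qt = 8915.08 kg/m³
8915.08 kg/m³ ÷ 6.47989×10⁻⁵ kg/grain × 10⁻⁶ m³/mL = 137.581 grain/mL

138 grain/mL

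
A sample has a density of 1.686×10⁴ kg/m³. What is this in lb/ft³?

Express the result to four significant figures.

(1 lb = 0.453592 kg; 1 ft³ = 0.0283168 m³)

1053 lb/ft³

1.686×10⁴ kg/m³ is already 16860 kg/m³
16860 kg/m³ ÷ 0.453592 kg/lb × 0.0283168 m³/ft³ = 1052.53 lb/ft³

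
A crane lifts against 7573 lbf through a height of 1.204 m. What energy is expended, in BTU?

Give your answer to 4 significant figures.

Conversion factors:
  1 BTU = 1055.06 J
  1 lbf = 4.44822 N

38.44 BTU

7573 lbf × 4.44822 → 33686.4 N
W = F × d = 33686.4 N × 1.204 m = 40558.4 J
40558.4 J ÷ (1055.06 J/BTU) = 38.4418 BTU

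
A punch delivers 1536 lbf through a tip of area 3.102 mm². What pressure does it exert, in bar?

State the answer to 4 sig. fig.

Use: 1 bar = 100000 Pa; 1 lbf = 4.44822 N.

1536 lbf × 4.44822 → 6832.47 N
3.102 mm² × 10⁻⁶ → 3.102×10⁻⁶ m²
P = F / A = 6832.47 N / 3.102×10⁻⁶ m² = 2.2026×10⁹ Pa
2.2026×10⁹ Pa ÷ (100000 Pa/bar) = 22026 bar

2.203×10⁴ bar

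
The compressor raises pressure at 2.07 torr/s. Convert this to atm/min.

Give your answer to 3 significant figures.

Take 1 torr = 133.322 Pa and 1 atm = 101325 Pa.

2.07 torr/s × 133.322 Pa/torr = 275.977 Pa/s
275.977 Pa/s ÷ 101325 Pa/atm × 60 s/min = 0.163421 atm/min

0.163 atm/min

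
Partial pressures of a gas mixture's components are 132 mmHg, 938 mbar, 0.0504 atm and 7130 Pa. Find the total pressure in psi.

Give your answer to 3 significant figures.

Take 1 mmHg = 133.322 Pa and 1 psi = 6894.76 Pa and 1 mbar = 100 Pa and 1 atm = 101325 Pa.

132 mmHg × 133.322 = 17598.5 Pa
938 mbar × 100 = 93800 Pa
0.0504 atm × 101325 = 5106.78 Pa
7130 Pa (already Pa)
Sum: 17598.5 + 93800 + 5106.78 + 7130 = 123635 Pa
In psi: 123635 / 6894.76 = 17.9317 psi

17.9 psi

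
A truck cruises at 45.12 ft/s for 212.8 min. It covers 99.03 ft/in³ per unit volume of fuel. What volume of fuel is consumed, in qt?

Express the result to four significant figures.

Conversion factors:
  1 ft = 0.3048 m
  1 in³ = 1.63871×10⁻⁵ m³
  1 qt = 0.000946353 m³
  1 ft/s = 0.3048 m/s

45.12 ft/s → 13.7526 m/s
212.8 min → 12768 s
d = v × t = 13.7526 × 12768 = 175593 m
99.03 ft/in³ → 1.84196×10⁶ m/m³
V = d / (distance per unit fuel) = 175593 / 1.84196×10⁶ = 0.0953294 m³
In qt: 0.0953294 / 0.000946353 = 100.733 qt

100.7 qt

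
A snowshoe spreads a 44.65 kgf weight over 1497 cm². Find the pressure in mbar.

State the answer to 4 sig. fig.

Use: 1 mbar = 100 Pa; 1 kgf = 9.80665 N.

29.25 mbar

44.65 kgf × 9.80665 = 437.867 N
1497 cm² × 0.0001 = 0.1497 m²
P = F / A = 437.867 N / 0.1497 m² = 2924.96 Pa
2924.96 Pa ÷ (100 Pa/mbar) = 29.2496 mbar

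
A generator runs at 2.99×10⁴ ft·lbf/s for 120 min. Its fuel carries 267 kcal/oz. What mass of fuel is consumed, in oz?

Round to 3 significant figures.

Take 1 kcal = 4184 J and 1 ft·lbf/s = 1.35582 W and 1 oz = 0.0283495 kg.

2.99×10⁴ ft·lbf/s → 40539 W
120 min → 7200 s
E = P × t = 40539 × 7200 = 2.91881×10⁸ J
267 kcal/oz → 3.94056×10⁷ J/kg
m = E / e_s = 2.91881×10⁸ / 3.94056×10⁷ = 7.40709 kg
In oz: 7.40709 / 0.0283495 = 261.278 oz

261 oz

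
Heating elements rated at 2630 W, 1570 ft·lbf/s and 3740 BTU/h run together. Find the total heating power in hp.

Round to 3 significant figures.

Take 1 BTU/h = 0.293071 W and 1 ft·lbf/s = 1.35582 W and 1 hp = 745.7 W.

7.85 hp

2630 W (already W)
1570 ft·lbf/s × 1.35582 → 2128.64 W
3740 BTU/h × 0.293071 → 1096.09 W
Combined: 2630 + 2128.64 + 1096.09 = 5854.73 W
In hp: 5854.73 / 745.7 = 7.85132 hp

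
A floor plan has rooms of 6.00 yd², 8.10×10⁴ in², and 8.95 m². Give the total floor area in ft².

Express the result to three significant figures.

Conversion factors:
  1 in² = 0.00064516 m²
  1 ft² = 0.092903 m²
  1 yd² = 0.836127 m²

713 ft²

6.00 yd² × 0.836127 = 5.01676 m²
8.10×10⁴ in² × 0.00064516 = 52.258 m²
8.95 m² (already m²)
Total: 5.01676 + 52.258 + 8.95 = 66.2248 m²
In ft²: 66.2248 / 0.092903 = 712.838 ft²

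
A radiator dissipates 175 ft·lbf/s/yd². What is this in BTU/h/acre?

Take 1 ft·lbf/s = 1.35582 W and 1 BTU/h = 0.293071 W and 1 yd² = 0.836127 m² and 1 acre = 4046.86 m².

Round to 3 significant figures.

3.92×10⁶ BTU/h/acre

175 ft·lbf/s/yd² × 1.35582 W/ft·lbf/s ÷ 0.836127 m²/yd² = 283.771 W/m²
283.771 W/m² ÷ 0.293071 W/BTU/h × 4046.86 m²/acre = 3.91844×10⁶ BTU/h/acre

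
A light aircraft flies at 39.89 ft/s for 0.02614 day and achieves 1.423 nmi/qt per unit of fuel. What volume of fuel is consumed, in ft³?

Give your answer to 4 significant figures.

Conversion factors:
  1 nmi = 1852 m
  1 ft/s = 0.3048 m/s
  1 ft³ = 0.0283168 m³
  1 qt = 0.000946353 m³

39.89 ft/s → 12.1585 m/s
0.02614 day → 2258.5 s
d = v × t = 12.1585 × 2258.5 = 27460 m
1.423 nmi/qt → 2.78479×10⁶ m/m³
V = d / (distance per unit fuel) = 27460 / 2.78479×10⁶ = 0.00986071 m³
In ft³: 0.00986071 / 0.0283168 = 0.348228 ft³

0.3482 ft³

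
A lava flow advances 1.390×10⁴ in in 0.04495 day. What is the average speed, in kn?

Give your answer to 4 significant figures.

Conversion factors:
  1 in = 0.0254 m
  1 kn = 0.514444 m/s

0.1767 kn

1.390×10⁴ in × 0.0254 → 353.06 m
0.04495 day × 86400 → 3883.68 s
v = d / t = 353.06 m / 3883.68 s = 0.0909086 m/s
0.0909086 m/s ÷ (0.514444 m/s/kn) = 0.176712 kn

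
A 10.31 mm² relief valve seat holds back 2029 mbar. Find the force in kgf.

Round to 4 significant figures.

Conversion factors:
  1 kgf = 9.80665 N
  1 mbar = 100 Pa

0.2133 kgf

2029 mbar × 100 = 202900 Pa
10.31 mm² × 10⁻⁶ = 1.031×10⁻⁵ m²
F = P × A = 202900 Pa × 1.031×10⁻⁵ m² = 2.0919 N
2.0919 N ÷ (9.80665 N/kgf) = 0.213314 kgf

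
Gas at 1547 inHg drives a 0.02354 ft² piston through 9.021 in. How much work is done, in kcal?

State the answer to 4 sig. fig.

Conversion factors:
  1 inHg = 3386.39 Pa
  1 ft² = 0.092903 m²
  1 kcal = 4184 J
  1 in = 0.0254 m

0.6274 kcal

1547 inHg → 5.23875×10⁶ Pa
0.02354 ft² → 0.00218694 m²
F = P × A = 5.23875×10⁶ × 0.00218694 = 11456.8 N
9.021 in → 0.229133 m
W = F × d = 11456.8 × 0.229133 = 2625.13 J
In kcal: 2625.13 / 4184 = 0.627421 kcal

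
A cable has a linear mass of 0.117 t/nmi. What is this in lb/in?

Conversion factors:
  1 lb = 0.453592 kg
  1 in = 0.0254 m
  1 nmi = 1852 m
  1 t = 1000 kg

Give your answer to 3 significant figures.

0.117 t/nmi × 1000 kg/t ÷ 1852 m/nmi = 0.0631749 kg/m
0.0631749 kg/m ÷ 0.453592 kg/lb × 0.0254 m/in = 0.00353763 lb/in

0.00354 lb/in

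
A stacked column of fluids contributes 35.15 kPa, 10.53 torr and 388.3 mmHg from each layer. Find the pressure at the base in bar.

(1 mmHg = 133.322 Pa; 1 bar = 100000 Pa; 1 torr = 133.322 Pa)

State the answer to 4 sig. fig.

0.8832 bar

35.15 kPa × 1000 → 35150 Pa
10.53 torr × 133.322 → 1403.88 Pa
388.3 mmHg × 133.322 → 51768.9 Pa
Sum: 35150 + 1403.88 + 51768.9 = 88322.8 Pa
In bar: 88322.8 / 100000 = 0.883228 bar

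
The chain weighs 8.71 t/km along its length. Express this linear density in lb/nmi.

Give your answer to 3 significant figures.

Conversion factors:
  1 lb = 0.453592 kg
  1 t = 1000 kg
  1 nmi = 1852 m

3.56×10⁴ lb/nmi

8.71 t/km × 1000 kg/t ÷ 1000 m/km = 8.71 kg/m
8.71 kg/m ÷ 0.453592 kg/lb × 1852 m/nmi = 35562.6 lb/nmi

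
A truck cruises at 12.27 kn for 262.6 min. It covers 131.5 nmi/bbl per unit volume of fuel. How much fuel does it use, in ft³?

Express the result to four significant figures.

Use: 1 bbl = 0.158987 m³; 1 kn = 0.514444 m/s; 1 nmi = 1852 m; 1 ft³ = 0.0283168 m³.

12.27 kn → 6.31223 m/s
262.6 min → 15756 s
d = v × t = 6.31223 × 15756 = 99455.5 m
131.5 nmi/bbl → 1.53181×10⁶ m/m³
V = d / (distance per unit fuel) = 99455.5 / 1.53181×10⁶ = 0.0649268 m³
In ft³: 0.0649268 / 0.0283168 = 2.29287 ft³

2.293 ft³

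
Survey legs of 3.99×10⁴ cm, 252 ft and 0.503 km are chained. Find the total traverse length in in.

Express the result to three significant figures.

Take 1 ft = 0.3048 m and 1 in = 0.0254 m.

3.99×10⁴ cm × 0.01 → 399 m
252 ft × 0.3048 → 76.8096 m
0.503 km × 1000 → 503 m
Combined: 399 + 76.8096 + 503 = 978.81 m
In in: 978.81 / 0.0254 = 38535.8 in

3.85×10⁴ in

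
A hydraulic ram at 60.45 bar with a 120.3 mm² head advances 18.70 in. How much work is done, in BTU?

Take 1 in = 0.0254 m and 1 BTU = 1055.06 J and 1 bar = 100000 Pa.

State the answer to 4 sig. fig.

0.3274 BTU

60.45 bar → 6.045×10⁶ Pa
120.3 mm² → 1.203×10⁻⁴ m²
F = P × A = 6.045×10⁶ × 1.203×10⁻⁴ = 727.214 N
18.70 in → 0.47498 m
W = F × d = 727.214 × 0.47498 = 345.412 J
In BTU: 345.412 / 1055.06 = 0.327386 BTU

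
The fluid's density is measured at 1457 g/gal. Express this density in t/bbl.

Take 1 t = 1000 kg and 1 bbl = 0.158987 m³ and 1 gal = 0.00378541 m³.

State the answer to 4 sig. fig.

1457 g/gal × 0.001 kg/g ÷ 0.00378541 m³/gal = 384.899 kg/m³
384.899 kg/m³ ÷ 1000 kg/t × 0.158987 m³/bbl = 0.0611939 t/bbl

0.06119 t/bbl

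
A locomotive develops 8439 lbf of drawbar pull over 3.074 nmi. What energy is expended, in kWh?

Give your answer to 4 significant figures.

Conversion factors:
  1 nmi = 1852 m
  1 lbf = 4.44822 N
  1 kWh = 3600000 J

8439 lbf × 4.44822 → 37538.5 N
3.074 nmi × 1852 → 5693.05 m
W = F × d = 37538.5 N × 5693.05 m = 2.13709×10⁸ J
2.13709×10⁸ J ÷ (3600000 J/kWh) = 59.3636 kWh

59.36 kWh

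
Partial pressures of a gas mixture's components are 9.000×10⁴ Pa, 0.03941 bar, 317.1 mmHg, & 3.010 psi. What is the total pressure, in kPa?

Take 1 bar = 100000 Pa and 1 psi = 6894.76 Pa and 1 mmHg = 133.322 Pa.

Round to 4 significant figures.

9.000×10⁴ Pa (already Pa)
0.03941 bar × 100000 = 3941 Pa
317.1 mmHg × 133.322 = 42276.4 Pa
3.010 psi × 6894.76 = 20753.2 Pa
Sum: 90000 + 3941 + 42276.4 + 20753.2 = 156971 Pa
In kPa: 156971 / 1000 = 156.971 kPa

157.0 kPa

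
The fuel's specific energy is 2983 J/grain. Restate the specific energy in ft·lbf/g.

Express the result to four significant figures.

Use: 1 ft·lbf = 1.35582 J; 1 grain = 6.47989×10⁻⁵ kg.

3.395×10⁴ ft·lbf/g

2983 J/grain ÷ 6.47989×10⁻⁵ kg/grain = 4.60347×10⁷ J/kg
4.60347×10⁷ J/kg ÷ 1.35582 J/ft·lbf × 0.001 kg/g = 33953.4 ft·lbf/g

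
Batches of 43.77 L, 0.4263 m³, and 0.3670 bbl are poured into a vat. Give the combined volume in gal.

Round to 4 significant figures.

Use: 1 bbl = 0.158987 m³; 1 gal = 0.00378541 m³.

43.77 L × 0.001 → 0.04377 m³
0.4263 m³ (already m³)
0.3670 bbl × 0.158987 → 0.0583482 m³
Total: 0.04377 + 0.4263 + 0.0583482 = 0.528418 m³
In gal: 0.528418 / 0.00378541 = 139.593 gal

139.6 gal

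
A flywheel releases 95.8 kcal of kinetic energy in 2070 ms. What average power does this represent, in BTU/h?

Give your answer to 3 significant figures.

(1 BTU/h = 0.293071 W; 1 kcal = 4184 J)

6.61×10⁵ BTU/h

95.8 kcal × 4184 → 400827 J
2070 ms × 0.001 → 2.07 s
P = E / t = 400827 J / 2.07 s = 193636 W
193636 W ÷ (0.293071 W/BTU/h) = 660714 BTU/h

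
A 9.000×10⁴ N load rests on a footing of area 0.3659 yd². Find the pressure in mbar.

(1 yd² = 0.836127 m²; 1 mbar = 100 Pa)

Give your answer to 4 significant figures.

0.3659 yd² × 0.836127 = 0.305939 m²
P = F / A = 90000 N / 0.305939 m² = 294176 Pa
294176 Pa ÷ (100 Pa/mbar) = 2941.76 mbar

2942 mbar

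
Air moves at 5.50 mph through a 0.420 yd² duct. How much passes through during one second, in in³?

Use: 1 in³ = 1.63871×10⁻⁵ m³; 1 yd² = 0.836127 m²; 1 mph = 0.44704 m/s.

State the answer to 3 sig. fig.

5.50 mph × 0.44704 = 2.45872 m/s
0.420 yd² × 0.836127 = 0.351173 m²
V = v × A × t = 2.45872 m/s × 0.351173 m² × 1 s = 0.863436 m³
0.863436 m³ ÷ (1.63871×10⁻⁵ m³/in³) = 52690 in³

5.27×10⁴ in³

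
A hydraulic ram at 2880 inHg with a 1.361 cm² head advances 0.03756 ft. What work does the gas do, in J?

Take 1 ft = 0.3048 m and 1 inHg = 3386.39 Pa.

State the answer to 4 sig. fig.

2880 inHg → 9.7528×10⁶ Pa
1.361 cm² → 1.361×10⁻⁴ m²
F = P × A = 9.7528×10⁶ × 1.361×10⁻⁴ = 1327.36 N
0.03756 ft → 0.0114483 m
W = F × d = 1327.36 × 0.0114483 = 15.196 J

15.20 J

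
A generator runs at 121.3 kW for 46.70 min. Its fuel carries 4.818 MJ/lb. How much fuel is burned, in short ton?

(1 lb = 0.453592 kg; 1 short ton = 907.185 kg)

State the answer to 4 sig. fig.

0.03527 short ton

121.3 kW → 121300 W
46.70 min → 2802 s
E = P × t = 121300 × 2802 = 3.39883×10⁸ J
4.818 MJ/lb → 1.06219×10⁷ J/kg
m = E / e_s = 3.39883×10⁸ / 1.06219×10⁷ = 31.9983 kg
In short ton: 31.9983 / 907.185 = 0.0352721 short ton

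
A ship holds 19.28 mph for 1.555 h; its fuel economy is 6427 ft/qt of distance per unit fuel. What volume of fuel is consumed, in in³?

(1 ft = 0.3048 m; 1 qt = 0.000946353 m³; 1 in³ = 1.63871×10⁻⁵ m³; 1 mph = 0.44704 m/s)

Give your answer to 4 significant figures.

1422 in³

19.28 mph → 8.61893 m/s
1.555 h → 5598 s
d = v × t = 8.61893 × 5598 = 48248.8 m
6427 ft/qt → 2.07×10⁶ m/m³
V = d / (distance per unit fuel) = 48248.8 / 2.07×10⁶ = 0.0233086 m³
In in³: 0.0233086 / 1.63871×10⁻⁵ = 1422.37 in³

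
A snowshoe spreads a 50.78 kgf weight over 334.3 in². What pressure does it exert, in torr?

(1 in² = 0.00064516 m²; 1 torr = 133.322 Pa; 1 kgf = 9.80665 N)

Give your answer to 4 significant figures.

50.78 kgf × 9.80665 = 497.982 N
334.3 in² × 0.00064516 = 0.215677 m²
P = F / A = 497.982 N / 0.215677 m² = 2308.92 Pa
2308.92 Pa ÷ (133.322 Pa/torr) = 17.3184 torr

17.32 torr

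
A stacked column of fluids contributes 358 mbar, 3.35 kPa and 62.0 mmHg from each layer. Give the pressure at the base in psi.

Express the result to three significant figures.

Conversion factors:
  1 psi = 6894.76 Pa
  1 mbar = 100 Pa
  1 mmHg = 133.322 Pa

6.88 psi

358 mbar × 100 → 35800 Pa
3.35 kPa × 1000 → 3350 Pa
62.0 mmHg × 133.322 → 8265.96 Pa
Total: 35800 + 3350 + 8265.96 = 47416 Pa
In psi: 47416 / 6894.76 = 6.87711 psi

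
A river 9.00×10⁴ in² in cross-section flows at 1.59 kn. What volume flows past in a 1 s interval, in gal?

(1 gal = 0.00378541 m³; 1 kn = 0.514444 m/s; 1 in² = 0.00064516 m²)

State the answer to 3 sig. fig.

1.59 kn × 0.514444 → 0.817966 m/s
9.00×10⁴ in² × 0.00064516 → 58.0644 m²
V = v × A × t = 0.817966 m/s × 58.0644 m² × 1 s = 47.4947 m³
47.4947 m³ ÷ (0.00378541 m³/gal) = 12546.8 gal

1.25×10⁴ gal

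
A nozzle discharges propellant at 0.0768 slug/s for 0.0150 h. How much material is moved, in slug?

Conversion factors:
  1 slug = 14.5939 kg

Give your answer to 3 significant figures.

0.0768 slug/s → 1.12081 kg/s
0.0150 h → 54 s
m = ṁ × t = 1.12081 × 54 = 60.5237 kg
In slug: 60.5237 / 14.5939 = 4.14719 slug

4.15 slug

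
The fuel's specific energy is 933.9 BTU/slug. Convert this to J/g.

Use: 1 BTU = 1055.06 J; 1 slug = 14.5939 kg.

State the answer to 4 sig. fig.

67.52 J/g

933.9 BTU/slug × 1055.06 J/BTU ÷ 14.5939 kg/slug = 67515.9 J/kg
67515.9 J/kg × 0.001 kg/g = 67.5159 J/g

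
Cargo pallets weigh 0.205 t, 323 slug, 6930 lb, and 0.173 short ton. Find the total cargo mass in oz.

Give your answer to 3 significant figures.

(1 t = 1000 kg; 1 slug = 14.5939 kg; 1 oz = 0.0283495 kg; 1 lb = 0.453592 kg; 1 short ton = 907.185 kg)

2.90×10⁵ oz

0.205 t × 1000 → 205 kg
323 slug × 14.5939 → 4713.83 kg
6930 lb × 0.453592 → 3143.39 kg
0.173 short ton × 907.185 → 156.943 kg
Total: 205 + 4713.83 + 3143.39 + 156.943 = 8219.16 kg
In oz: 8219.16 / 0.0283495 = 289923 oz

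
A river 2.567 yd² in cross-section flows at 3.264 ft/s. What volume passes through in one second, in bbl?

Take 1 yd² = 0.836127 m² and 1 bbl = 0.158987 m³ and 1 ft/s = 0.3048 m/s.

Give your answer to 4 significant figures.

13.43 bbl

3.264 ft/s × 0.3048 = 0.994867 m/s
2.567 yd² × 0.836127 = 2.14634 m²
V = v × A × t = 0.994867 m/s × 2.14634 m² × 1 s = 2.13532 m³
2.13532 m³ ÷ (0.158987 m³/bbl) = 13.4308 bbl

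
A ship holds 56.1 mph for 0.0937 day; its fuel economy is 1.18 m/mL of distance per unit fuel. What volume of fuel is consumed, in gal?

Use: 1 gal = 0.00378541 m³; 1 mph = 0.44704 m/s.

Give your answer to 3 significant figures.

45.5 gal

56.1 mph → 25.0789 m/s
0.0937 day → 8095.68 s
d = v × t = 25.0789 × 8095.68 = 203031 m
1.18 m/mL → 1.18×10⁶ m/m³
V = d / (distance per unit fuel) = 203031 / 1.18×10⁶ = 0.17206 m³
In gal: 0.17206 / 0.00378541 = 45.4535 gal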